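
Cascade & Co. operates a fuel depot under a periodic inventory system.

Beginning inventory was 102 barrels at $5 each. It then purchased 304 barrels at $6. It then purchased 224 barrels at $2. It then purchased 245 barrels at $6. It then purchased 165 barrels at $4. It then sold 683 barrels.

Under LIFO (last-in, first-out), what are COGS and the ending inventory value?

COGS = $2,872; ending inventory = $2,040

Sale 1 (683) [LIFO — newest first]: 165 @ $4 + 245 @ $6 + 224 @ $2 + 49 @ $6 = $2,872
Ending inventory: 102 @ $5 + 255 @ $6 = $2,040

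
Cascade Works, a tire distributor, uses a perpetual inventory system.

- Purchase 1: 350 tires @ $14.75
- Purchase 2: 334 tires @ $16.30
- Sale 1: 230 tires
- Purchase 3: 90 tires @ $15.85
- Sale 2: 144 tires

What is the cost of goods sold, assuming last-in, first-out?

Sale 1 (230) [LIFO — newest first]: 230 @ $16.30 = $3,749.00
Sale 2 (144) [LIFO — newest first]: 90 @ $15.85 + 54 @ $16.30 = $2,306.70
Total COGS = $3,749.00 + $2,306.70 = $6,055.70
Ending inventory: 350 @ $14.75 + 50 @ $16.30 = $5,977.50

COGS = $6,055.70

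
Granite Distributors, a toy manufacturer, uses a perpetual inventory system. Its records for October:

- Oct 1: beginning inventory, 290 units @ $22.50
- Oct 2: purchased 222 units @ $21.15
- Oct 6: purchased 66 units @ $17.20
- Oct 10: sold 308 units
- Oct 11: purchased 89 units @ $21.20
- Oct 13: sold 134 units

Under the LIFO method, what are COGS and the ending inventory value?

Oct 10, 308 sold [LIFO — newest first]: 66 @ $17.20 + 222 @ $21.15 + 20 @ $22.50 = $6,280.50
Oct 13, 134 sold [LIFO — newest first]: 89 @ $21.20 + 45 @ $22.50 = $2,899.30
Total COGS = $6,280.50 + $2,899.30 = $9,179.80
Ending inventory: 225 @ $22.50 = $5,062.50

COGS = $9,179.80; ending inventory = $5,062.50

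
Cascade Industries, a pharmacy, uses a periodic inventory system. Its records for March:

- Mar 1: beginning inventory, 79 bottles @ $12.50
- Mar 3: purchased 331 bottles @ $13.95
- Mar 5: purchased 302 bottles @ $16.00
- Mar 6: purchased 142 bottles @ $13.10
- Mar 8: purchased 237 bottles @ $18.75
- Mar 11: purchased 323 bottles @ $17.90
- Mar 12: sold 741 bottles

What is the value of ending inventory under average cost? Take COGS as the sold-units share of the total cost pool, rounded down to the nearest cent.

Ending inventory = $10,719.74

Mar 12, sell 741: 741/1414 × $22,522.60 → $11,802.86
Ending inventory (cost pool remaining) = $10,719.74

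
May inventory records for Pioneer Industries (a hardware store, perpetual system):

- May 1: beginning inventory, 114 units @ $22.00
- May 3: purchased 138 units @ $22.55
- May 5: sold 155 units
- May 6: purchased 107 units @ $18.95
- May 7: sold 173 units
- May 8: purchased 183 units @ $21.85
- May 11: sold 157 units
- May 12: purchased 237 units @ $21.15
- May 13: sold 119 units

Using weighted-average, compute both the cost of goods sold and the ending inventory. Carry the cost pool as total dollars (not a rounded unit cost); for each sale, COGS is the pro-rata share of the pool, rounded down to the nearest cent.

After May 1: 114 on hand, pool $2,508.00 (≈ $22.0000 each)
After May 3: 252 on hand, pool $5,619.90 (≈ $22.3012 each)
May 5, sell 155: 155/252 × $5,619.90 → $3,456.68
After May 6: 204 on hand, pool $4,190.87 (≈ $20.5435 each)
May 7, sell 173: 173/204 × $4,190.87 → $3,554.02
After May 8: 214 on hand, pool $4,635.40 (≈ $21.6607 each)
May 11, sell 157: 157/214 × $4,635.40 → $3,400.73
After May 12: 294 on hand, pool $6,247.22 (≈ $21.2490 each)
May 13, sell 119: 119/294 × $6,247.22 → $2,528.63
Total COGS = $3,456.68 + $3,554.02 + $3,400.73 + $2,528.63 = $12,940.06
Ending inventory (cost pool remaining) = $3,718.59
Check: goods available $16,658.65 = COGS $12,940.06 + ending $3,718.59

COGS = $12,940.06; ending inventory = $3,718.59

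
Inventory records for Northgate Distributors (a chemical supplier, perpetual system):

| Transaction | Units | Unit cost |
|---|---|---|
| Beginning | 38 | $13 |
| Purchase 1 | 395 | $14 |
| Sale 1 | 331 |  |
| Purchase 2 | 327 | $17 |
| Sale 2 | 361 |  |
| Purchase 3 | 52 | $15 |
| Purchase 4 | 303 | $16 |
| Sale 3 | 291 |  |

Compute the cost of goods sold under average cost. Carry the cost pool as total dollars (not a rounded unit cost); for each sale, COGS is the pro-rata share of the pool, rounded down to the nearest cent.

COGS = $15,109.58

After Beginning: 38 on hand, pool $494.00 (≈ $13.0000 each)
After Purchase 1: 433 on hand, pool $6,024.00 (≈ $13.9122 each)
Sale 1, sell 331: 331/433 × $6,024.00 → $4,604.95
After Purchase 2: 429 on hand, pool $6,978.05 (≈ $16.2659 each)
Sale 2, sell 361: 361/429 × $6,978.05 → $5,871.97
After Purchase 3: 120 on hand, pool $1,886.08 (≈ $15.7173 each)
After Purchase 4: 423 on hand, pool $6,734.08 (≈ $15.9198 each)
Sale 3, sell 291: 291/423 × $6,734.08 → $4,632.66
Total COGS = $4,604.95 + $5,871.97 + $4,632.66 = $15,109.58
Ending inventory (cost pool remaining) = $2,101.42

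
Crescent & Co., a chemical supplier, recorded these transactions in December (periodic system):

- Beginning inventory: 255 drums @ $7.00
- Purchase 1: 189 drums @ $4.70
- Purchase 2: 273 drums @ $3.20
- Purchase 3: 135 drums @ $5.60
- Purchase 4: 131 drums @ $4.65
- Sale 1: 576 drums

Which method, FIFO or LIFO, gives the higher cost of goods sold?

FIFO COGS: 255 @ $7.00 + 189 @ $4.70 + 132 @ $3.20 = $3,095.70
LIFO COGS: 131 @ $4.65 + 135 @ $5.60 + 273 @ $3.20 + 37 @ $4.70 = $2,412.65

FIFO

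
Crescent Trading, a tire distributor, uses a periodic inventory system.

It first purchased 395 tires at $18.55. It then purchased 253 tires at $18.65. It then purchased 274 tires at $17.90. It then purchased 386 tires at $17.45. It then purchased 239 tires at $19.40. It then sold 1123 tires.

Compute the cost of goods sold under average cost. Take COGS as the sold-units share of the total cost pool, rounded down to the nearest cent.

Sale 1, sell 1123: 1123/1547 × $28,322.60 → $20,559.97
Ending inventory (cost pool remaining) = $7,762.63
Check: goods available $28,322.60 = COGS $20,559.97 + ending $7,762.63

COGS = $20,559.97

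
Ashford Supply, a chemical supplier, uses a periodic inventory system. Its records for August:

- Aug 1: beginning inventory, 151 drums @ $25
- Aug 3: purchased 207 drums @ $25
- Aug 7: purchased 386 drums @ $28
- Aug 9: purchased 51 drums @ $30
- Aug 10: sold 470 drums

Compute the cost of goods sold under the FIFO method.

COGS = $12,086

Aug 10, 470 sold [FIFO — oldest first]: 151 @ $25 + 207 @ $25 + 112 @ $28 = $12,086
Ending inventory: 274 @ $28 + 51 @ $30 = $9,202
Check: goods available $21,288 = COGS $12,086 + ending $9,202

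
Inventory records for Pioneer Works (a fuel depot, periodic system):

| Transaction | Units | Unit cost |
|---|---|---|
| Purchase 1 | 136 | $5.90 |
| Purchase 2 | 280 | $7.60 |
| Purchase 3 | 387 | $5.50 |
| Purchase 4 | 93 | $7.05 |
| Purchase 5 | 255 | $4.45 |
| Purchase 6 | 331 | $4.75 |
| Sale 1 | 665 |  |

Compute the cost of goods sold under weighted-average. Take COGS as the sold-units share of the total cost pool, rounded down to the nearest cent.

Sale 1, sell 665: 665/1482 × $8,421.55 → $3,778.90
Ending inventory (cost pool remaining) = $4,642.65

COGS = $3,778.90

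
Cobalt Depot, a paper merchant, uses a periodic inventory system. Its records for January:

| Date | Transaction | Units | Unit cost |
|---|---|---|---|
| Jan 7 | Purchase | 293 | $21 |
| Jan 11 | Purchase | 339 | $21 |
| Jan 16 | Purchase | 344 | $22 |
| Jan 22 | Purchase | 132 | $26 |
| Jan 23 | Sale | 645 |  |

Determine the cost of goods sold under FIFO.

Jan 23, 645 sold [FIFO — oldest first]: 293 @ $21 + 339 @ $21 + 13 @ $22 = $13,558
Ending inventory: 331 @ $22 + 132 @ $26 = $10,714

COGS = $13,558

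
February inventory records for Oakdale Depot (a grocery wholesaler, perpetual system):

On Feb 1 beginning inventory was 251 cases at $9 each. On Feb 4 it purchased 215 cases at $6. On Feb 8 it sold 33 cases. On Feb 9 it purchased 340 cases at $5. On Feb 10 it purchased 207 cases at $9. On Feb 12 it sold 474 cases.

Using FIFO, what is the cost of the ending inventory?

Ending inventory = $3,358

Feb 8, 33 sold [FIFO — oldest first]: 33 @ $9 = $297
Feb 12, 474 sold [FIFO — oldest first]: 218 @ $9 + 215 @ $6 + 41 @ $5 = $3,457
Total COGS = $297 + $3,457 = $3,754
Ending inventory: 299 @ $5 + 207 @ $9 = $3,358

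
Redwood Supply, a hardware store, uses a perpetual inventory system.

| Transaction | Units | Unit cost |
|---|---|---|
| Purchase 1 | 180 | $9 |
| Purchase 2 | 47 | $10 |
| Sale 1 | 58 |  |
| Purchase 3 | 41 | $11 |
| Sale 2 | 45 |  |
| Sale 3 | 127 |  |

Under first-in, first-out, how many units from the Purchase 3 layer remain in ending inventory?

38

Sale 1 (58) [FIFO — oldest first]: 58 @ $9 = $522
Sale 2 (45) [FIFO — oldest first]: 45 @ $9 = $405
Sale 3 (127) [FIFO — oldest first]: 77 @ $9 + 47 @ $10 + 3 @ $11 = $1,196
Total COGS = $522 + $405 + $1,196 = $2,123
Ending inventory: 38 @ $11 = $418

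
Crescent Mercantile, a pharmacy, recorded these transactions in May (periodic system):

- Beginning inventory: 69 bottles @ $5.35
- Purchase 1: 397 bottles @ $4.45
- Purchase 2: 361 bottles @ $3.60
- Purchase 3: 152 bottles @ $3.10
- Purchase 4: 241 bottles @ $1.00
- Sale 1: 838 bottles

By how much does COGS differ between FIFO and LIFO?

FIFO COGS: 69 @ $5.35 + 397 @ $4.45 + 361 @ $3.60 + 11 @ $3.10 = $3,469.50
LIFO COGS: 241 @ $1.00 + 152 @ $3.10 + 361 @ $3.60 + 84 @ $4.45 = $2,385.60
Difference = |$3,469.50 − $2,385.60| = $1,083.90

$1,083.90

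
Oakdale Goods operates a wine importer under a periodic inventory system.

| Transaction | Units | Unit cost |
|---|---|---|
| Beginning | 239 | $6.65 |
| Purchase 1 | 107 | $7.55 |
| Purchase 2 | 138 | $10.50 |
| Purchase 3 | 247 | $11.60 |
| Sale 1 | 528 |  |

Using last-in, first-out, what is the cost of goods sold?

COGS = $5,361.45

Sale 1 (528) [LIFO — newest first]: 247 @ $11.60 + 138 @ $10.50 + 107 @ $7.55 + 36 @ $6.65 = $5,361.45
Ending inventory: 203 @ $6.65 = $1,349.95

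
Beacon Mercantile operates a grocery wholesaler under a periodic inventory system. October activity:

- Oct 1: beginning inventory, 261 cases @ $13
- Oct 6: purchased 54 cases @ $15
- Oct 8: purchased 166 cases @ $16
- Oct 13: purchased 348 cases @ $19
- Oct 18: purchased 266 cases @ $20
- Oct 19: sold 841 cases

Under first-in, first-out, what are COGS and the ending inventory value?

COGS = $13,711; ending inventory = $5,080

Oct 19, 841 sold [FIFO — oldest first]: 261 @ $13 + 54 @ $15 + 166 @ $16 + 348 @ $19 + 12 @ $20 = $13,711
Ending inventory: 254 @ $20 = $5,080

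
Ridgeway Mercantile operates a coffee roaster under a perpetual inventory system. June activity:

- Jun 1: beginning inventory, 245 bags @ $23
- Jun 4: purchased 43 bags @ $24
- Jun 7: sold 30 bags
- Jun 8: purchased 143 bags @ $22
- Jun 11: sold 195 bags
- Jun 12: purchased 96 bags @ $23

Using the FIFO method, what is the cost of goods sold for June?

COGS = $5,175

Jun 7, 30 sold [FIFO — oldest first]: 30 @ $23 = $690
Jun 11, 195 sold [FIFO — oldest first]: 195 @ $23 = $4,485
Total COGS = $690 + $4,485 = $5,175
Ending inventory: 20 @ $23 + 43 @ $24 + 143 @ $22 + 96 @ $23 = $6,846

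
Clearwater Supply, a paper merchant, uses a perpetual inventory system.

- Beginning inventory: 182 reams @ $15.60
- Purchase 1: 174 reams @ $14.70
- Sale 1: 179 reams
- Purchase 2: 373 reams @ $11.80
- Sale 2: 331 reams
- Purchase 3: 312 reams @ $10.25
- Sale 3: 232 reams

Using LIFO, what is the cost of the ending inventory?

Sale 1 (179) [LIFO — newest first]: 174 @ $14.70 + 5 @ $15.60 = $2,635.80
Sale 2 (331) [LIFO — newest first]: 331 @ $11.80 = $3,905.80
Sale 3 (232) [LIFO — newest first]: 232 @ $10.25 = $2,378.00
Total COGS = $2,635.80 + $3,905.80 + $2,378.00 = $8,919.60
Ending inventory: 177 @ $15.60 + 42 @ $11.80 + 80 @ $10.25 = $4,076.80
Check: goods available $12,996.40 = COGS $8,919.60 + ending $4,076.80

Ending inventory = $4,076.80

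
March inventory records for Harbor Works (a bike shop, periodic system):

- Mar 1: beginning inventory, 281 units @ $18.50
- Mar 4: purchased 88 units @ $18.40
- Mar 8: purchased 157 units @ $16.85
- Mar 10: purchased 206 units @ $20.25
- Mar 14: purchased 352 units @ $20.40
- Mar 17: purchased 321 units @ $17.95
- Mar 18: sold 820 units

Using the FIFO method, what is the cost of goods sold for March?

COGS = $15,429.85

Mar 18, 820 sold [FIFO — oldest first]: 281 @ $18.50 + 88 @ $18.40 + 157 @ $16.85 + 206 @ $20.25 + 88 @ $20.40 = $15,429.85
Ending inventory: 264 @ $20.40 + 321 @ $17.95 = $11,147.55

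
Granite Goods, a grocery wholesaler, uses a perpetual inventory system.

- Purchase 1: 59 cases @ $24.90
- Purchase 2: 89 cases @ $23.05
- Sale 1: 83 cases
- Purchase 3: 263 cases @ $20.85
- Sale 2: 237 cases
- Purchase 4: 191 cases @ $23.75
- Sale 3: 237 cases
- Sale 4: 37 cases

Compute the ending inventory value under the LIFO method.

Sale 1 (83) [LIFO — newest first]: 83 @ $23.05 = $1,913.15
Sale 2 (237) [LIFO — newest first]: 237 @ $20.85 = $4,941.45
Sale 3 (237) [LIFO — newest first]: 191 @ $23.75 + 26 @ $20.85 + 6 @ $23.05 + 14 @ $24.90 = $5,565.25
Sale 4 (37) [LIFO — newest first]: 37 @ $24.90 = $921.30
Total COGS = $1,913.15 + $4,941.45 + $5,565.25 + $921.30 = $13,341.15
Ending inventory: 8 @ $24.90 = $199.20
Check: goods available $13,540.35 = COGS $13,341.15 + ending $199.20

Ending inventory = $199.20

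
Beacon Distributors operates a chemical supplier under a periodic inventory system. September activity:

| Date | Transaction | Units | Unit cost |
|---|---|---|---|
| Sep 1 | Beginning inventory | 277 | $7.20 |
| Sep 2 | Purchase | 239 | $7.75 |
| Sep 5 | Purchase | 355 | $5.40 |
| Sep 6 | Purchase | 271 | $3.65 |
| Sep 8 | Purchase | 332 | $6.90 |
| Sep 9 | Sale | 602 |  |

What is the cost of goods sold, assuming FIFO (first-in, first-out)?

COGS = $4,311.05

Sep 9, 602 sold [FIFO — oldest first]: 277 @ $7.20 + 239 @ $7.75 + 86 @ $5.40 = $4,311.05
Ending inventory: 269 @ $5.40 + 271 @ $3.65 + 332 @ $6.90 = $4,732.55
Check: goods available $9,043.60 = COGS $4,311.05 + ending $4,732.55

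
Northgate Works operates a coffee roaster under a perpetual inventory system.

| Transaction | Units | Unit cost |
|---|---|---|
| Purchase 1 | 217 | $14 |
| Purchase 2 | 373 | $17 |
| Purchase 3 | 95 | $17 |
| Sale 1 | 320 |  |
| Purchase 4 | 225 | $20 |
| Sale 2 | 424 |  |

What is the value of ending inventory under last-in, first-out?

Ending inventory = $2,324

Sale 1 (320) [LIFO — newest first]: 95 @ $17 + 225 @ $17 = $5,440
Sale 2 (424) [LIFO — newest first]: 225 @ $20 + 148 @ $17 + 51 @ $14 = $7,730
Total COGS = $5,440 + $7,730 = $13,170
Ending inventory: 166 @ $14 = $2,324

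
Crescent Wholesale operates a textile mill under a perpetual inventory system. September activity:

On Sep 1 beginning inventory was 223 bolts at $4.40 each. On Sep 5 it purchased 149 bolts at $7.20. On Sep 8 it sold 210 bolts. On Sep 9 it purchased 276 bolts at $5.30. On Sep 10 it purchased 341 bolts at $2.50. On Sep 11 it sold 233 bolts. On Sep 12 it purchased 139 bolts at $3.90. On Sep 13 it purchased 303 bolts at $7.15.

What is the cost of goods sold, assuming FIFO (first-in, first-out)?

Sep 8, 210 sold [FIFO — oldest first]: 210 @ $4.40 = $924.00
Sep 11, 233 sold [FIFO — oldest first]: 13 @ $4.40 + 149 @ $7.20 + 71 @ $5.30 = $1,506.30
Total COGS = $924.00 + $1,506.30 = $2,430.30
Ending inventory: 205 @ $5.30 + 341 @ $2.50 + 139 @ $3.90 + 303 @ $7.15 = $4,647.55

COGS = $2,430.30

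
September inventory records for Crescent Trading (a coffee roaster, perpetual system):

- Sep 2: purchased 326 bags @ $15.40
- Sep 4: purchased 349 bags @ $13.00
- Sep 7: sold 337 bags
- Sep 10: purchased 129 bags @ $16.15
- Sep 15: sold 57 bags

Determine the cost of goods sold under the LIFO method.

Sep 7, 337 sold [LIFO — newest first]: 337 @ $13.00 = $4,381.00
Sep 15, 57 sold [LIFO — newest first]: 57 @ $16.15 = $920.55
Total COGS = $4,381.00 + $920.55 = $5,301.55
Ending inventory: 326 @ $15.40 + 12 @ $13.00 + 72 @ $16.15 = $6,339.20
Check: goods available $11,640.75 = COGS $5,301.55 + ending $6,339.20

COGS = $5,301.55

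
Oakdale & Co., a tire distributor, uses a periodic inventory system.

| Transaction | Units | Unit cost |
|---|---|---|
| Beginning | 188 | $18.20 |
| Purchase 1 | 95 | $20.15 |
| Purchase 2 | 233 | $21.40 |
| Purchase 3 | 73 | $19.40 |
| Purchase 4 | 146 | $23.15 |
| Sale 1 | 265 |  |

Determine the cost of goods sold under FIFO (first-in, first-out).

Sale 1 (265) [FIFO — oldest first]: 188 @ $18.20 + 77 @ $20.15 = $4,973.15
Ending inventory: 18 @ $20.15 + 233 @ $21.40 + 73 @ $19.40 + 146 @ $23.15 = $10,145.00

COGS = $4,973.15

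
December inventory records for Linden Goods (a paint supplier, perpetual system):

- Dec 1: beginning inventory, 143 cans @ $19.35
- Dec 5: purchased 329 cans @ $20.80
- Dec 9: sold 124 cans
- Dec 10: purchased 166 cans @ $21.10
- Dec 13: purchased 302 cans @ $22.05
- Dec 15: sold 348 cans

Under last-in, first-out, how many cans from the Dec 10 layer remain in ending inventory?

120

Dec 9, 124 sold [LIFO — newest first]: 124 @ $20.80 = $2,579.20
Dec 15, 348 sold [LIFO — newest first]: 302 @ $22.05 + 46 @ $21.10 = $7,629.70
Total COGS = $2,579.20 + $7,629.70 = $10,208.90
Ending inventory: 143 @ $19.35 + 205 @ $20.80 + 120 @ $21.10 = $9,563.05
Check: goods available $19,771.95 = COGS $10,208.90 + ending $9,563.05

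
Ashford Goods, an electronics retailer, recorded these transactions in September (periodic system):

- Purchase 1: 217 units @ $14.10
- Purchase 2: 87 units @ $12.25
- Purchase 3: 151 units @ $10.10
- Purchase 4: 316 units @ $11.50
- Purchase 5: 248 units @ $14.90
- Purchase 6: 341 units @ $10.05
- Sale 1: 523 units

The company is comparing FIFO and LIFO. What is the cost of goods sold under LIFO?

FIFO COGS: 217 @ $14.10 + 87 @ $12.25 + 151 @ $10.10 + 68 @ $11.50 = $6,432.55
LIFO COGS: 341 @ $10.05 + 182 @ $14.90 = $6,138.85

COGS = $6,138.85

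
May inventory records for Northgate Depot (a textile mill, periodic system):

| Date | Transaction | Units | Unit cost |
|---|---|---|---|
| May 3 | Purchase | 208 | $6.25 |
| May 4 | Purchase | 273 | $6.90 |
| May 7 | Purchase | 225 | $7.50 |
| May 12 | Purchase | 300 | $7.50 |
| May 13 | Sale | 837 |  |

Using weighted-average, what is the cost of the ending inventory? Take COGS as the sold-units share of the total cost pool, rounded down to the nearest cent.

May 13, sell 837: 837/1006 × $7,121.20 → $5,924.89
Ending inventory (cost pool remaining) = $1,196.31
Check: goods available $7,121.20 = COGS $5,924.89 + ending $1,196.31

Ending inventory = $1,196.31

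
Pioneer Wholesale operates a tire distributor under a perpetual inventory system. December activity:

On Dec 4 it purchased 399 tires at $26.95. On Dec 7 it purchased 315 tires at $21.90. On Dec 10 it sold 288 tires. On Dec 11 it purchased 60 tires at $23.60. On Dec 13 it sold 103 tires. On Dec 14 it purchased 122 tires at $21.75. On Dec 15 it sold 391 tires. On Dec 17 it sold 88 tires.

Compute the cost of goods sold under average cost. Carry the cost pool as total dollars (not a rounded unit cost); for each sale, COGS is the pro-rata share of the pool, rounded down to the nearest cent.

COGS = $21,099.67

After Dec 4: 399 on hand, pool $10,753.05 (≈ $26.9500 each)
After Dec 7: 714 on hand, pool $17,651.55 (≈ $24.7221 each)
Dec 10, sell 288: 288/714 × $17,651.55 → $7,119.95
After Dec 11: 486 on hand, pool $11,947.60 (≈ $24.5835 each)
Dec 13, sell 103: 103/486 × $11,947.60 → $2,532.10
After Dec 14: 505 on hand, pool $12,069.00 (≈ $23.8990 each)
Dec 15, sell 391: 391/505 × $12,069.00 → $9,344.51
Dec 17, sell 88: 88/114 × $2,724.49 → $2,103.11
Total COGS = $7,119.95 + $2,532.10 + $9,344.51 + $2,103.11 = $21,099.67
Ending inventory (cost pool remaining) = $621.38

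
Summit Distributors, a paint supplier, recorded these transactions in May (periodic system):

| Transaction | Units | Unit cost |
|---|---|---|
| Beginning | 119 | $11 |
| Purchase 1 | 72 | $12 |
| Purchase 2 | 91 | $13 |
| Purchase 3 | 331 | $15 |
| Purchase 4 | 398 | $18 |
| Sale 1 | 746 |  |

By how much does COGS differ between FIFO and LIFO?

FIFO COGS: 119 @ $11 + 72 @ $12 + 91 @ $13 + 331 @ $15 + 133 @ $18 = $10,715
LIFO COGS: 398 @ $18 + 331 @ $15 + 17 @ $13 = $12,350
Difference = |$10,715 − $12,350| = $1,635

$1,635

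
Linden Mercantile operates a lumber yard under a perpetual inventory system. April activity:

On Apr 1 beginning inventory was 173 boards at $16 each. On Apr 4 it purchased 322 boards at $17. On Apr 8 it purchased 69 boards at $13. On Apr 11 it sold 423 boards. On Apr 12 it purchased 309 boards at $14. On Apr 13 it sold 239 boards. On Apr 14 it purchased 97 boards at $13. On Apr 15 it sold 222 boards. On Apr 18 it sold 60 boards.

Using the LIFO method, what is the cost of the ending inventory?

Apr 11, 423 sold [LIFO — newest first]: 69 @ $13 + 322 @ $17 + 32 @ $16 = $6,883
Apr 13, 239 sold [LIFO — newest first]: 239 @ $14 = $3,346
Apr 15, 222 sold [LIFO — newest first]: 97 @ $13 + 70 @ $14 + 55 @ $16 = $3,121
Apr 18, 60 sold [LIFO — newest first]: 60 @ $16 = $960
Total COGS = $6,883 + $3,346 + $3,121 + $960 = $14,310
Ending inventory: 26 @ $16 = $416
Check: goods available $14,726 = COGS $14,310 + ending $416

Ending inventory = $416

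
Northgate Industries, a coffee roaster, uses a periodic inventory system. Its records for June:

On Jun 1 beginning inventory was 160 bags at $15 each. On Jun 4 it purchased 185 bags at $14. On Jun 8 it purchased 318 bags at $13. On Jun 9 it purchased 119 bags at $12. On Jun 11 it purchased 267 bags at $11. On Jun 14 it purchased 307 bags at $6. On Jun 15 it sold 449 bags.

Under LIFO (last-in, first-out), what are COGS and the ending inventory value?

Jun 15, 449 sold [LIFO — newest first]: 307 @ $6 + 142 @ $11 = $3,404
Ending inventory: 160 @ $15 + 185 @ $14 + 318 @ $13 + 119 @ $12 + 125 @ $11 = $11,927
Check: goods available $15,331 = COGS $3,404 + ending $11,927

COGS = $3,404; ending inventory = $11,927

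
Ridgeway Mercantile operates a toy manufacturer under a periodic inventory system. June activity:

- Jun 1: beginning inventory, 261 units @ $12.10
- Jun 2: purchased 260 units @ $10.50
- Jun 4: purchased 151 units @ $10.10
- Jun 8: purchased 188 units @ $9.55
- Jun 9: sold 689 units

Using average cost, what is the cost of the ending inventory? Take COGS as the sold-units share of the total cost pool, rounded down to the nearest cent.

Ending inventory = $1,831.02

Jun 9, sell 689: 689/860 × $9,208.60 → $7,377.58
Ending inventory (cost pool remaining) = $1,831.02
Check: goods available $9,208.60 = COGS $7,377.58 + ending $1,831.02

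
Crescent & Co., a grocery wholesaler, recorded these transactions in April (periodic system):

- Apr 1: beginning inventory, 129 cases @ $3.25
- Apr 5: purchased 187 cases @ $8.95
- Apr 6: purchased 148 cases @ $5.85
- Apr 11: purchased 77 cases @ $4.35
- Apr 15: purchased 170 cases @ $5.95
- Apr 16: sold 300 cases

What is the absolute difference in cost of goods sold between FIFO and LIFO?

FIFO COGS: 129 @ $3.25 + 171 @ $8.95 = $1,949.70
LIFO COGS: 170 @ $5.95 + 77 @ $4.35 + 53 @ $5.85 = $1,656.50
Difference = |$1,949.70 − $1,656.50| = $293.20

$293.20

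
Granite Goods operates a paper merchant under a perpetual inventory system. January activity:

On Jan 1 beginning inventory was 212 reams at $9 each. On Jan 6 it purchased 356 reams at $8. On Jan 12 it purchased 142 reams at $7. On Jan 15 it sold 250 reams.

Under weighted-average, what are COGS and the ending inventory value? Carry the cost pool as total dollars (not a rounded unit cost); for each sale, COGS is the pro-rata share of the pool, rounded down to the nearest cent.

After Jan 1: 212 on hand, pool $1,908.00 (≈ $9.0000 each)
After Jan 6: 568 on hand, pool $4,756.00 (≈ $8.3732 each)
After Jan 12: 710 on hand, pool $5,750.00 (≈ $8.0986 each)
Jan 15, sell 250: 250/710 × $5,750.00 → $2,024.64
Ending inventory (cost pool remaining) = $3,725.36

COGS = $2,024.64; ending inventory = $3,725.36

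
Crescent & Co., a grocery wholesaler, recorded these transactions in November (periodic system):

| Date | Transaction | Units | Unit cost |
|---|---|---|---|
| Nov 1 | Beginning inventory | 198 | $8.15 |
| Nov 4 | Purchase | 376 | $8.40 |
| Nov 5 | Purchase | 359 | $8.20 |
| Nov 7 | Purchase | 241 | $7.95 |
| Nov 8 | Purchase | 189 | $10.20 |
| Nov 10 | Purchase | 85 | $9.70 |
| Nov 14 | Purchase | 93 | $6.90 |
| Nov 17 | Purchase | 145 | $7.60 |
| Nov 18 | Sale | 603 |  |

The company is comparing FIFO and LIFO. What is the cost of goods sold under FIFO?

FIFO COGS: 198 @ $8.15 + 376 @ $8.40 + 29 @ $8.20 = $5,009.90
LIFO COGS: 145 @ $7.60 + 93 @ $6.90 + 85 @ $9.70 + 189 @ $10.20 + 91 @ $7.95 = $5,219.45

COGS = $5,009.90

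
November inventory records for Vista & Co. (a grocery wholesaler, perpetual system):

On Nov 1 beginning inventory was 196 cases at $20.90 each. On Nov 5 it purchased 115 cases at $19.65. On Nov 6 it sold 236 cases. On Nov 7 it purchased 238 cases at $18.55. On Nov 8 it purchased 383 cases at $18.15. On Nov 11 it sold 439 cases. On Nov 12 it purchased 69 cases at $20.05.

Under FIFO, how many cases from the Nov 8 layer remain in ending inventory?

257

Nov 6, 236 sold [FIFO — oldest first]: 196 @ $20.90 + 40 @ $19.65 = $4,882.40
Nov 11, 439 sold [FIFO — oldest first]: 75 @ $19.65 + 238 @ $18.55 + 126 @ $18.15 = $8,175.55
Total COGS = $4,882.40 + $8,175.55 = $13,057.95
Ending inventory: 257 @ $18.15 + 69 @ $20.05 = $6,048.00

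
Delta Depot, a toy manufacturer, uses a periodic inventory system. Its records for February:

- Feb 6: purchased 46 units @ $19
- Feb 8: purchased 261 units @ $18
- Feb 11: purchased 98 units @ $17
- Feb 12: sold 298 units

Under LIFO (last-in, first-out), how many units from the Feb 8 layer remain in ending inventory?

61

Feb 12, 298 sold [LIFO — newest first]: 98 @ $17 + 200 @ $18 = $5,266
Ending inventory: 46 @ $19 + 61 @ $18 = $1,972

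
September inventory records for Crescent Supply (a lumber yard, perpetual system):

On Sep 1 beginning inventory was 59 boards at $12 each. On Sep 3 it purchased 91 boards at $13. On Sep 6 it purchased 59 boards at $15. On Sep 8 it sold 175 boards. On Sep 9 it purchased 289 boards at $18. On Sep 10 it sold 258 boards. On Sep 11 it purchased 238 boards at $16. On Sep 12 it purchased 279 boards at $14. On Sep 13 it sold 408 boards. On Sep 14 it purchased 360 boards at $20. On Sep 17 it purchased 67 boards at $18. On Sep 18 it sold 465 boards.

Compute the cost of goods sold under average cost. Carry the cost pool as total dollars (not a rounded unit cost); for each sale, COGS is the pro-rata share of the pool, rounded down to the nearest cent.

After Sep 1: 59 on hand, pool $708.00 (≈ $12.0000 each)
After Sep 3: 150 on hand, pool $1,891.00 (≈ $12.6067 each)
After Sep 6: 209 on hand, pool $2,776.00 (≈ $13.2823 each)
Sep 8, sell 175: 175/209 × $2,776.00 → $2,324.40
After Sep 9: 323 on hand, pool $5,653.60 (≈ $17.5034 each)
Sep 10, sell 258: 258/323 × $5,653.60 → $4,515.87
After Sep 11: 303 on hand, pool $4,945.73 (≈ $16.3225 each)
After Sep 12: 582 on hand, pool $8,851.73 (≈ $15.2092 each)
Sep 13, sell 408: 408/582 × $8,851.73 → $6,205.33
After Sep 14: 534 on hand, pool $9,846.40 (≈ $18.4390 each)
After Sep 17: 601 on hand, pool $11,052.40 (≈ $18.3900 each)
Sep 18, sell 465: 465/601 × $11,052.40 → $8,551.35
Total COGS = $2,324.40 + $4,515.87 + $6,205.33 + $8,551.35 = $21,596.95
Ending inventory (cost pool remaining) = $2,501.05

COGS = $21,596.95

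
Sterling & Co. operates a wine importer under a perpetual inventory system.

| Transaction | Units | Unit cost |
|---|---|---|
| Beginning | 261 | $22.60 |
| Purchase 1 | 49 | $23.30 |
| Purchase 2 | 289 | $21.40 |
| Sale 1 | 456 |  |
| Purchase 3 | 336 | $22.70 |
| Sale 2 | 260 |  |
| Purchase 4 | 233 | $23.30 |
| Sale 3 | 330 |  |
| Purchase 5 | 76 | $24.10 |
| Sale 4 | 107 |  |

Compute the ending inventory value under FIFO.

Ending inventory = $2,181.10

Sale 1 (456) [FIFO — oldest first]: 261 @ $22.60 + 49 @ $23.30 + 146 @ $21.40 = $10,164.70
Sale 2 (260) [FIFO — oldest first]: 143 @ $21.40 + 117 @ $22.70 = $5,716.10
Sale 3 (330) [FIFO — oldest first]: 219 @ $22.70 + 111 @ $23.30 = $7,557.60
Sale 4 (107) [FIFO — oldest first]: 107 @ $23.30 = $2,493.10
Total COGS = $10,164.70 + $5,716.10 + $7,557.60 + $2,493.10 = $25,931.50
Ending inventory: 15 @ $23.30 + 76 @ $24.10 = $2,181.10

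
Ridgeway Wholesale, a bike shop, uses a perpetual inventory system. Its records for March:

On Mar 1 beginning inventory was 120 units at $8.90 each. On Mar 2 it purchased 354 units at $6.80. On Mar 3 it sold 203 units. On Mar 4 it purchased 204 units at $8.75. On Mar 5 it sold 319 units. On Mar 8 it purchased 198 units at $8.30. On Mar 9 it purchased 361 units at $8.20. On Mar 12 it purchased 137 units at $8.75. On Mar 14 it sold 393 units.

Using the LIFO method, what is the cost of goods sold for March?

Mar 3, 203 sold [LIFO — newest first]: 203 @ $6.80 = $1,380.40
Mar 5, 319 sold [LIFO — newest first]: 204 @ $8.75 + 115 @ $6.80 = $2,567.00
Mar 14, 393 sold [LIFO — newest first]: 137 @ $8.75 + 256 @ $8.20 = $3,297.95
Total COGS = $1,380.40 + $2,567.00 + $3,297.95 = $7,245.35
Ending inventory: 120 @ $8.90 + 36 @ $6.80 + 198 @ $8.30 + 105 @ $8.20 = $3,817.20
Check: goods available $11,062.55 = COGS $7,245.35 + ending $3,817.20

COGS = $7,245.35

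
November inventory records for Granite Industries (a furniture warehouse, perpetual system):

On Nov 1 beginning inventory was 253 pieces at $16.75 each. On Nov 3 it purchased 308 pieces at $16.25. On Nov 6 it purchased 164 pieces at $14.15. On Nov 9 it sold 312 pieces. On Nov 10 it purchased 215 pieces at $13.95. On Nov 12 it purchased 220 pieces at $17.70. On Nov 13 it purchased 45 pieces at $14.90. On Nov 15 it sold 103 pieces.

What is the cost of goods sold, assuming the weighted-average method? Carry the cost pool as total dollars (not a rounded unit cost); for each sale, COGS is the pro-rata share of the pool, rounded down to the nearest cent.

After Nov 1: 253 on hand, pool $4,237.75 (≈ $16.7500 each)
After Nov 3: 561 on hand, pool $9,242.75 (≈ $16.4755 each)
After Nov 6: 725 on hand, pool $11,563.35 (≈ $15.9494 each)
Nov 9, sell 312: 312/725 × $11,563.35 → $4,976.22
After Nov 10: 628 on hand, pool $9,586.38 (≈ $15.2649 each)
After Nov 12: 848 on hand, pool $13,480.38 (≈ $15.8967 each)
After Nov 13: 893 on hand, pool $14,150.88 (≈ $15.8465 each)
Nov 15, sell 103: 103/893 × $14,150.88 → $1,632.18
Total COGS = $4,976.22 + $1,632.18 = $6,608.40
Ending inventory (cost pool remaining) = $12,518.70
Check: goods available $19,127.10 = COGS $6,608.40 + ending $12,518.70

COGS = $6,608.40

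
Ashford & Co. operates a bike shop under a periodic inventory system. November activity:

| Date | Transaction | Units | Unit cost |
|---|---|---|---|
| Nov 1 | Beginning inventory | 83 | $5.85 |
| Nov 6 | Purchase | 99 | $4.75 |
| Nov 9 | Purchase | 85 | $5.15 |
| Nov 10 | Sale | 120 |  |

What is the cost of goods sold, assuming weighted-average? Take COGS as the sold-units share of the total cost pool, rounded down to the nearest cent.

Nov 10, sell 120: 120/267 × $1,393.55 → $626.31
Ending inventory (cost pool remaining) = $767.24

COGS = $626.31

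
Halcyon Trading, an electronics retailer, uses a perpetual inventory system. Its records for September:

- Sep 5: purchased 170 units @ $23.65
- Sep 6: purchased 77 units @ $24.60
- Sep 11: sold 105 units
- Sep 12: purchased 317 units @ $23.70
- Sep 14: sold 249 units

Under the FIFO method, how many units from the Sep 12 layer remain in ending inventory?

210

Sep 11, 105 sold [FIFO — oldest first]: 105 @ $23.65 = $2,483.25
Sep 14, 249 sold [FIFO — oldest first]: 65 @ $23.65 + 77 @ $24.60 + 107 @ $23.70 = $5,967.35
Total COGS = $2,483.25 + $5,967.35 = $8,450.60
Ending inventory: 210 @ $23.70 = $4,977.00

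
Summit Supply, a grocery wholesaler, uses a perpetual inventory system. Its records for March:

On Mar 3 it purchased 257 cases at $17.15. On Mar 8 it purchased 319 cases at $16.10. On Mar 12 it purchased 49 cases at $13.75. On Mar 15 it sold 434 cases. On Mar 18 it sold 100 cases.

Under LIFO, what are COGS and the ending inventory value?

COGS = $8,656.55; ending inventory = $1,560.65

Mar 15, 434 sold [LIFO — newest first]: 49 @ $13.75 + 319 @ $16.10 + 66 @ $17.15 = $6,941.55
Mar 18, 100 sold [LIFO — newest first]: 100 @ $17.15 = $1,715.00
Total COGS = $6,941.55 + $1,715.00 = $8,656.55
Ending inventory: 91 @ $17.15 = $1,560.65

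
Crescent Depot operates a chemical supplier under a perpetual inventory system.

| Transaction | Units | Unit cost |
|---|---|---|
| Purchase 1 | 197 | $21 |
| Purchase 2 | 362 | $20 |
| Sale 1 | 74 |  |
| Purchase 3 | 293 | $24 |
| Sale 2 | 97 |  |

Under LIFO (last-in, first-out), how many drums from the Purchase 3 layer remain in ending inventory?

Sale 1 (74) [LIFO — newest first]: 74 @ $20 = $1,480
Sale 2 (97) [LIFO — newest first]: 97 @ $24 = $2,328
Total COGS = $1,480 + $2,328 = $3,808
Ending inventory: 197 @ $21 + 288 @ $20 + 196 @ $24 = $14,601

196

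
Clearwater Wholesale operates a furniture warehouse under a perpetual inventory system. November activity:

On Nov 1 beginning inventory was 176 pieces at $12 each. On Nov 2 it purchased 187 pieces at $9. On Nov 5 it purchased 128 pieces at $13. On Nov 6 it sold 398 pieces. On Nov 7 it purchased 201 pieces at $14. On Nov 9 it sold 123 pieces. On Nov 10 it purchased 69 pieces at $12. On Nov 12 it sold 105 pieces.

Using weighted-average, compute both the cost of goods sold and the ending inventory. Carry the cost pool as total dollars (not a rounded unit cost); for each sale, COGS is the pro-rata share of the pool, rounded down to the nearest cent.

COGS = $7,376.30; ending inventory = $1,724.70

After Nov 1: 176 on hand, pool $2,112.00 (≈ $12.0000 each)
After Nov 2: 363 on hand, pool $3,795.00 (≈ $10.4545 each)
After Nov 5: 491 on hand, pool $5,459.00 (≈ $11.1181 each)
Nov 6, sell 398: 398/491 × $5,459.00 → $4,425.01
After Nov 7: 294 on hand, pool $3,847.99 (≈ $13.0884 each)
Nov 9, sell 123: 123/294 × $3,847.99 → $1,609.87
After Nov 10: 240 on hand, pool $3,066.12 (≈ $12.7755 each)
Nov 12, sell 105: 105/240 × $3,066.12 → $1,341.42
Total COGS = $4,425.01 + $1,609.87 + $1,341.42 = $7,376.30
Ending inventory (cost pool remaining) = $1,724.70
Check: goods available $9,101.00 = COGS $7,376.30 + ending $1,724.70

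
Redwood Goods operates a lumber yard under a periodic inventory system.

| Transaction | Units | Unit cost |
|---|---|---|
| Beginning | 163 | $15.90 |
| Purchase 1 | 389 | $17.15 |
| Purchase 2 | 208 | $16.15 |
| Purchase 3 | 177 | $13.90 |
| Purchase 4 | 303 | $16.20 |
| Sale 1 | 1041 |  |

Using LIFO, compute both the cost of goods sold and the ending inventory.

COGS = $16,782.05; ending inventory = $3,209.10

Sale 1 (1041) [LIFO — newest first]: 303 @ $16.20 + 177 @ $13.90 + 208 @ $16.15 + 353 @ $17.15 = $16,782.05
Ending inventory: 163 @ $15.90 + 36 @ $17.15 = $3,209.10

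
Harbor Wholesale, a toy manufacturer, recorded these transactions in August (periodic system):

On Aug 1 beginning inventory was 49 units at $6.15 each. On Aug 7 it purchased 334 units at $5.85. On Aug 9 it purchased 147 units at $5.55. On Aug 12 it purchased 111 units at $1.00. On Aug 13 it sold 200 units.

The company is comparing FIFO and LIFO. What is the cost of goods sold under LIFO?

FIFO COGS: 49 @ $6.15 + 151 @ $5.85 = $1,184.70
LIFO COGS: 111 @ $1.00 + 89 @ $5.55 = $604.95

COGS = $604.95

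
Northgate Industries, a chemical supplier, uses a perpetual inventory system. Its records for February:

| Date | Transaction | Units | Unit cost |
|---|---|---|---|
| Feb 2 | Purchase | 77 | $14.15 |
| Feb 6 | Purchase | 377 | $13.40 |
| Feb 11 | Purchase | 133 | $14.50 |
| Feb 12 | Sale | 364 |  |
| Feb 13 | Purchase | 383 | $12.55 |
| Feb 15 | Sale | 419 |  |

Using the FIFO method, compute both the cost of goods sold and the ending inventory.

COGS = $10,529.65; ending inventory = $2,346.85

Feb 12, 364 sold [FIFO — oldest first]: 77 @ $14.15 + 287 @ $13.40 = $4,935.35
Feb 15, 419 sold [FIFO — oldest first]: 90 @ $13.40 + 133 @ $14.50 + 196 @ $12.55 = $5,594.30
Total COGS = $4,935.35 + $5,594.30 = $10,529.65
Ending inventory: 187 @ $12.55 = $2,346.85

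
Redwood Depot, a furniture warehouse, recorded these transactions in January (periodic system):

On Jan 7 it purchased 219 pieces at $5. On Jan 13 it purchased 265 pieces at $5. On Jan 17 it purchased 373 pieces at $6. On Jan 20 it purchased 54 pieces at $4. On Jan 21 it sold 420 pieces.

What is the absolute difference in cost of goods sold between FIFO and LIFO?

$312

FIFO COGS: 219 @ $5 + 201 @ $5 = $2,100
LIFO COGS: 54 @ $4 + 366 @ $6 = $2,412
Difference = |$2,100 − $2,412| = $312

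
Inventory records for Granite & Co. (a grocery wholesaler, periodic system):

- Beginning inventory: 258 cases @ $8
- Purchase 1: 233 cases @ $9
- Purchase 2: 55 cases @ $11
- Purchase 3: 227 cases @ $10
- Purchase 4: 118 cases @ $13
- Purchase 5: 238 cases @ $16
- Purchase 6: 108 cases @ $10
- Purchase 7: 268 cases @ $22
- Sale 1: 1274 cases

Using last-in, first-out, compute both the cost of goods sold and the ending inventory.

Sale 1 (1274) [LIFO — newest first]: 268 @ $22 + 108 @ $10 + 238 @ $16 + 118 @ $13 + 227 @ $10 + 55 @ $11 + 233 @ $9 + 27 @ $8 = $17,506
Ending inventory: 231 @ $8 = $1,848
Check: goods available $19,354 = COGS $17,506 + ending $1,848

COGS = $17,506; ending inventory = $1,848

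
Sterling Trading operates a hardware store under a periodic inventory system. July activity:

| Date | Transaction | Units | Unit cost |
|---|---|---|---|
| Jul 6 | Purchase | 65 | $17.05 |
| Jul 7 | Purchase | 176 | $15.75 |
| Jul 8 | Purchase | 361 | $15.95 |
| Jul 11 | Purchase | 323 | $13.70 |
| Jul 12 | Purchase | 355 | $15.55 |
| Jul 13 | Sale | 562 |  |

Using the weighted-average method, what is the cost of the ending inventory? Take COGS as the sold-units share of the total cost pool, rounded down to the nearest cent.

Ending inventory = $10,985.15

Jul 13, sell 562: 562/1280 × $19,583.55 → $8,598.40
Ending inventory (cost pool remaining) = $10,985.15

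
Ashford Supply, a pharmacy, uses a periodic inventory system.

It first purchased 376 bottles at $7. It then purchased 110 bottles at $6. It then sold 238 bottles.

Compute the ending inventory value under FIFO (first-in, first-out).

Ending inventory = $1,626

Sale 1 (238) [FIFO — oldest first]: 238 @ $7 = $1,666
Ending inventory: 138 @ $7 + 110 @ $6 = $1,626
Check: goods available $3,292 = COGS $1,666 + ending $1,626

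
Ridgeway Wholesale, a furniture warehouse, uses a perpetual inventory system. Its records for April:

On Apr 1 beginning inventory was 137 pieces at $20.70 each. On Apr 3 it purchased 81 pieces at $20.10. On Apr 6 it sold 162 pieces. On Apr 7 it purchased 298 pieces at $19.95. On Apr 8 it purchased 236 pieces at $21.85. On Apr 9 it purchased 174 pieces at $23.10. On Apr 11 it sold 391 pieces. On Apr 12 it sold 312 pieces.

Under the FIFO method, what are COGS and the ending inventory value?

COGS = $18,176.00; ending inventory = $1,409.10

Apr 6, 162 sold [FIFO — oldest first]: 137 @ $20.70 + 25 @ $20.10 = $3,338.40
Apr 11, 391 sold [FIFO — oldest first]: 56 @ $20.10 + 298 @ $19.95 + 37 @ $21.85 = $7,879.15
Apr 12, 312 sold [FIFO — oldest first]: 199 @ $21.85 + 113 @ $23.10 = $6,958.45
Total COGS = $3,338.40 + $7,879.15 + $6,958.45 = $18,176.00
Ending inventory: 61 @ $23.10 = $1,409.10
Check: goods available $19,585.10 = COGS $18,176.00 + ending $1,409.10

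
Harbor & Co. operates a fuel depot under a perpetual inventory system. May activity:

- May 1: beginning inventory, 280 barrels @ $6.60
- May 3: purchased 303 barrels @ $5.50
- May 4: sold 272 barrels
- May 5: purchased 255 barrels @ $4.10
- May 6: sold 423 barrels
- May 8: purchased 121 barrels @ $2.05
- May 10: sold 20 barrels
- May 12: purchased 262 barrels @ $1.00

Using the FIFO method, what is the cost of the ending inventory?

May 4, 272 sold [FIFO — oldest first]: 272 @ $6.60 = $1,795.20
May 6, 423 sold [FIFO — oldest first]: 8 @ $6.60 + 303 @ $5.50 + 112 @ $4.10 = $2,178.50
May 10, 20 sold [FIFO — oldest first]: 20 @ $4.10 = $82.00
Total COGS = $1,795.20 + $2,178.50 + $82.00 = $4,055.70
Ending inventory: 123 @ $4.10 + 121 @ $2.05 + 262 @ $1.00 = $1,014.35
Check: goods available $5,070.05 = COGS $4,055.70 + ending $1,014.35

Ending inventory = $1,014.35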